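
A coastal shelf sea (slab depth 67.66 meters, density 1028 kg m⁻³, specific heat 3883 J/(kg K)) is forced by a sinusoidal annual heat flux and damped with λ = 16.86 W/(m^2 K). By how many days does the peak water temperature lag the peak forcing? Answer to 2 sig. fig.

Areal heat capacity C = ρ c_p D = 1028 × 3883 × 67.66 = 2.70×10^8 J m⁻² K⁻¹.
ω = 2π / 3.15×10^7 s = 1.99×10^-7 s⁻¹.
Phase lag φ = arctan(Cω/λ) = arctan(53.8/16.86) = 1.27 rad.
Time lag = φ / ω = 1.27 / 1.99×10^-7 = 6.36×10^6 s = 73.6 days.

74 days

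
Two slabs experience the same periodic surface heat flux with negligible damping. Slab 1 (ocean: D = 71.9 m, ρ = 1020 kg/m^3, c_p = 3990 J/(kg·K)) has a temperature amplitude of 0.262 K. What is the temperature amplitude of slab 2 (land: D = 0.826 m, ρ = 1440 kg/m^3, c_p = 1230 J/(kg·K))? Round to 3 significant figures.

C_ocean = 2.93×10^8 J/(m²·K); C_land = 1.46×10^6 J/(m²·K).
A ∝ 1/C ⇒ A_land = A_ocean × C_ocean/C_land = 0.262 × 200 = 52.4 K.

52.4 K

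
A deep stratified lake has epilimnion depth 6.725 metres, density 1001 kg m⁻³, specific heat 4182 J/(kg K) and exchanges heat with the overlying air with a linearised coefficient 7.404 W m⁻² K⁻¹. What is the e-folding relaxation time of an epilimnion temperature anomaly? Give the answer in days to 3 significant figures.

Areal heat capacity C = ρ c_p D = 1001 × 4182 × 6.725 = 2.82×10^7 J m⁻² K⁻¹.
Relaxation time τ = C / λ = 2.82×10^7 / 7.404 = 3.80×10^6 s.
In days: 3.80×10^6 s / (86400 s/day) = 44.0 days.

44.0 days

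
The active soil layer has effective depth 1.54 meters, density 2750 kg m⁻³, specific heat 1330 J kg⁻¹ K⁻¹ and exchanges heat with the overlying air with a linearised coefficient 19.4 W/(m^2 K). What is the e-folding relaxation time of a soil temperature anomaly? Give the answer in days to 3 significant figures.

Areal heat capacity C = ρ c_p D = 2750 × 1330 × 1.54 = 5.63×10^6 J/(m^2 K).
Relaxation time τ = C / λ = 5.63×10^6 / 19.4 = 2.90×10^5 s.
In days: 2.90×10^5 s / (86400 s/day) = 3.36 days.

3.36 days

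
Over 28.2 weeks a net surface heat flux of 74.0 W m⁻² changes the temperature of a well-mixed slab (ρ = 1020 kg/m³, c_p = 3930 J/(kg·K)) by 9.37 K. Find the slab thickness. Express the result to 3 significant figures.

33.6 m

Heat input Q = F Δt = 74.0 × 1.71×10^7 s = 1.26×10^9 J/m².
Required areal heat capacity C = Q / ΔT = 1.35×10^8 J/(m²·K).
Depth D = C / (ρ c_p) = 1.35×10^8 / (1020 × 3930) = 33.6 m.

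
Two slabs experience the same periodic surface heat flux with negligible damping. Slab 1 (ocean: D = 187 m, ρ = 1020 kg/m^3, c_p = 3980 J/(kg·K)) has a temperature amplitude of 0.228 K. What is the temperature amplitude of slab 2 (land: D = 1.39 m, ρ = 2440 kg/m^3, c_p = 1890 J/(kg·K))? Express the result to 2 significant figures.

27 K

C_ocean = 7.59×10^8 J/(m²·K); C_land = 6.41×10^6 J/(m²·K).
A ∝ 1/C ⇒ A_land = A_ocean × C_ocean/C_land = 0.228 × 118 = 27.0 K.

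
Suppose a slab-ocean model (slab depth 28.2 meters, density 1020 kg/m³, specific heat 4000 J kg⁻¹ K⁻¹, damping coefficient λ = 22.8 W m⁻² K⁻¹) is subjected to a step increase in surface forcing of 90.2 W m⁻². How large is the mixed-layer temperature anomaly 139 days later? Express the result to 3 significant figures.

3.59 K

Areal heat capacity C = ρ c_p D = 1020 × 4000 × 28.2 = 1.15×10^8 J/(m²·K).
τ = C / λ = 1.15×10^8 / 22.8 = 5.05×10^6 s.
Equilibrium anomaly ΔT_eq = F / λ = 90.2 / 22.8 = 3.96 K.
t = 139 days = 1.20×10^7 s, so t/τ = 2.38.
ΔT(t) = ΔT_eq (1 − e^(−t/τ)) = 3.96 × (1 − e^−2.38) = 3.59 K.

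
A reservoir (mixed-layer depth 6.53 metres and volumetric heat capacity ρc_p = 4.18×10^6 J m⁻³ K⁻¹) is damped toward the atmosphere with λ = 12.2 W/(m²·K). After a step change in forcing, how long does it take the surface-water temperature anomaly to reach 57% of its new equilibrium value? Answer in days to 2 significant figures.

Areal heat capacity C = ρc_p × D = 4.18×10^6 × 6.53 = 2.73×10^7 J m⁻² K⁻¹.
τ = C / λ = 2.73×10^7 / 12.2 = 2.24×10^6 s.
Fraction reached: 1 − e^(−t/τ) = 0.57 ⇒ t = −τ ln(1 − 0.57) = τ × 0.844.
t = 1.89×10^6 s = 21.9 days.

22 days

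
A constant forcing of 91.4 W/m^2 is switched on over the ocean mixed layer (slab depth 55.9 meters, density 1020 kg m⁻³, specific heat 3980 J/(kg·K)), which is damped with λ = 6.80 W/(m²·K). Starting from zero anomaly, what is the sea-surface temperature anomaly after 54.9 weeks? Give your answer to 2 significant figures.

Areal heat capacity C = ρ c_p D = 1020 × 3980 × 55.9 = 2.27×10^8 J m⁻² K⁻¹.
τ = C / λ = 2.27×10^8 / 6.80 = 3.34×10^7 s.
Equilibrium anomaly ΔT_eq = F / λ = 91.4 / 6.80 = 13.4 K.
t = 54.9 weeks = 3.32×10^7 s, so t/τ = 0.995.
ΔT(t) = ΔT_eq (1 − e^(−t/τ)) = 13.4 × (1 − e^−0.995) = 8.47 K.

8.5 K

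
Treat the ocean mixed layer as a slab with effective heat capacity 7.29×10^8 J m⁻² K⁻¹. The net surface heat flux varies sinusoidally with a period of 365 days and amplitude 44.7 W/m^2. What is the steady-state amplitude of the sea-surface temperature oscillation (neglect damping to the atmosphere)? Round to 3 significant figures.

0.308 K

Areal heat capacity C = 7.29×10^8 J m⁻² K⁻¹ (given).
Angular frequency ω = 2π / T = 2π / 3.15×10^7 s = 1.99×10^-7 s⁻¹.
Cω = 7.29×10^8 × 1.99×10^-7 = 145 W/(m²·K).
Amplitude A = F₀ / (Cω) = 44.7 / 145 = 0.308 K.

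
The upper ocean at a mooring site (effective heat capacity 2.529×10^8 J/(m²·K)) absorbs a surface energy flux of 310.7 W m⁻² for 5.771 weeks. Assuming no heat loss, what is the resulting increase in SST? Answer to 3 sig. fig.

Areal heat capacity C = 2.529×10^8 J/(m²·K) (given).
Net heat input Q = F Δt = 310.7 × (5.771 weeks × 6.048×10^5 s/week) = 1.08×10^9 J/m².
ΔT = Q / C = 1.08×10^9 / 2.53×10^8 = 4.29 K.

4.29 K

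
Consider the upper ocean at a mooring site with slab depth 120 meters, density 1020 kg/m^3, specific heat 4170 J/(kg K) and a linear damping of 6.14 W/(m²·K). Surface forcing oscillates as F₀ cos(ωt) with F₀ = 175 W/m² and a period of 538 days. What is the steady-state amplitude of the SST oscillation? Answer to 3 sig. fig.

2.53 K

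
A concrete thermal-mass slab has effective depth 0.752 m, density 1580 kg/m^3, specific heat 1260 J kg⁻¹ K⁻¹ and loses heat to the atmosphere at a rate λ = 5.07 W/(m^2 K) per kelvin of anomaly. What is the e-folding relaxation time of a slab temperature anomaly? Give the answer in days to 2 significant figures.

3.4 days

Areal heat capacity C = ρ c_p D = 1580 × 1260 × 0.752 = 1.50×10^6 J/(m^2 K).
Relaxation time τ = C / λ = 1.50×10^6 / 5.07 = 2.95×10^5 s.
In days: 2.95×10^5 s / (86400 s/day) = 3.42 days.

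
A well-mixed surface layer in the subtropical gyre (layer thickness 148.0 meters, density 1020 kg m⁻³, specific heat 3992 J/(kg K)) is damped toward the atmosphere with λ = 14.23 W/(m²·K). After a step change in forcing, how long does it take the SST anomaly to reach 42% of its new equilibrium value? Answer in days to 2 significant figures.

Areal heat capacity C = ρ c_p D = 1020 × 3992 × 148.0 = 6.03×10^8 J m⁻² K⁻¹.
τ = C / λ = 6.03×10^8 / 14.23 = 4.23×10^7 s.
Fraction reached: 1 − e^(−t/τ) = 0.42 ⇒ t = −τ ln(1 − 0.42) = τ × 0.545.
t = 2.31×10^7 s = 267 days.

270 days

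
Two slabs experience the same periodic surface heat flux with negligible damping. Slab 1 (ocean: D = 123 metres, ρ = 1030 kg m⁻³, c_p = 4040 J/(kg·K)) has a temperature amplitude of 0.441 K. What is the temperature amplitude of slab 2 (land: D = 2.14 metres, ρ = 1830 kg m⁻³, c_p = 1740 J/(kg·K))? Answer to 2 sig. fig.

33 K

C_ocean = 5.12×10^8 J/(m²·K); C_land = 6.81×10^6 J/(m²·K).
A ∝ 1/C ⇒ A_land = A_ocean × C_ocean/C_land = 0.441 × 75.1 = 33.1 K.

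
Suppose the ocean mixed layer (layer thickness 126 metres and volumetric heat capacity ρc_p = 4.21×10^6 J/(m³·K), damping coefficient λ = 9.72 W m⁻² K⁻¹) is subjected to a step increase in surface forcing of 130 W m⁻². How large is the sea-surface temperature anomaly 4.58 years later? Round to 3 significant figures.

Areal heat capacity C = ρc_p × D = 4.21×10^6 × 126 = 5.30×10^8 J m⁻² K⁻¹.
τ = C / λ = 5.30×10^8 / 9.72 = 5.46×10^7 s.
Equilibrium anomaly ΔT_eq = F / λ = 130 / 9.72 = 13.4 K.
t = 4.58 years = 1.45×10^8 s, so t/τ = 2.65.
ΔT(t) = ΔT_eq (1 − e^(−t/τ)) = 13.4 × (1 − e^−2.65) = 12.4 K.

12.4 K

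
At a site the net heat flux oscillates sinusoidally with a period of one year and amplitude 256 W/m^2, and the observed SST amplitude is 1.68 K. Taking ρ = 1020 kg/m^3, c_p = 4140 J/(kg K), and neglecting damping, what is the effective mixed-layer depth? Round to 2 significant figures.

180 m

ω = 2π / 3.15×10^7 s = 1.99×10^-7 s⁻¹.
Required C = F₀ / (A ω) = 256 / (1.68 × 1.99×10^-7) = 7.65×10^8 J/(m²·K).
D = C / (ρ c_p) = 7.65×10^8 / (1020 × 4140) = 181 m.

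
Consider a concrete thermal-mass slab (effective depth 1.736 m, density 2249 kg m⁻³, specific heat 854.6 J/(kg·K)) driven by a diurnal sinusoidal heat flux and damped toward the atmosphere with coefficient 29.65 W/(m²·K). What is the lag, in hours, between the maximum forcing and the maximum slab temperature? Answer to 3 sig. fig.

5.54 hours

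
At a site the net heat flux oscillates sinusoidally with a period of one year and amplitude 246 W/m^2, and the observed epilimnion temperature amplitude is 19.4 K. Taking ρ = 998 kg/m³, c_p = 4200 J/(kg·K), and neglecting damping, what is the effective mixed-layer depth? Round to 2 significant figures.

ω = 2π / 3.15×10^7 s = 1.99×10^-7 s⁻¹.
Required C = F₀ / (A ω) = 246 / (19.4 × 1.99×10^-7) = 6.36×10^7 J/(m²·K).
D = C / (ρ c_p) = 6.36×10^7 / (998 × 4200) = 15.2 m.

15 m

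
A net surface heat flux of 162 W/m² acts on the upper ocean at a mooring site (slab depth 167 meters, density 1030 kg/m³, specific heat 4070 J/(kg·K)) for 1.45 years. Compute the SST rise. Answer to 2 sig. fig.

11 K

Areal heat capacity C = ρ c_p D = 1030 × 4070 × 167 = 7.00×10^8 J/(m^2 K).
Net heat input Q = F Δt = 162 × (1.45 years × 3.156×10^7 s/year) = 7.41×10^9 J/m².
ΔT = Q / C = 7.41×10^9 / 7.00×10^8 = 10.6 K.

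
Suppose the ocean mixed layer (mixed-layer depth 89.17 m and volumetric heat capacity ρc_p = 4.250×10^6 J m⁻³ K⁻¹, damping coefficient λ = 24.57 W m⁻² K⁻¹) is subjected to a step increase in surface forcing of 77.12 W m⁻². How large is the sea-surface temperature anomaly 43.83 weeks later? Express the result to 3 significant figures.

Areal heat capacity C = ρc_p × D = 4.250×10^6 × 89.17 = 3.79×10^8 J/(m^2 K).
τ = C / λ = 3.79×10^8 / 24.57 = 1.54×10^7 s.
Equilibrium anomaly ΔT_eq = F / λ = 77.12 / 24.57 = 3.14 K.
t = 43.83 weeks = 2.65×10^7 s, so t/τ = 1.72.
ΔT(t) = ΔT_eq (1 − e^(−t/τ)) = 3.14 × (1 − e^−1.72) = 2.58 K.

2.58 K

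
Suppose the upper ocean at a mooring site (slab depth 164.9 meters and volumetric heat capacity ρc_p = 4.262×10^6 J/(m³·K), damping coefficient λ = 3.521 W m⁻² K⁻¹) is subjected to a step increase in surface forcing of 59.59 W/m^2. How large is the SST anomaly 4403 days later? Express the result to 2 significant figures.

14 K

Areal heat capacity C = ρc_p × D = 4.262×10^6 × 164.9 = 7.03×10^8 J/(m²·K).
τ = C / λ = 7.03×10^8 / 3.521 = 2.00×10^8 s.
Equilibrium anomaly ΔT_eq = F / λ = 59.59 / 3.521 = 16.9 K.
t = 4403 days = 3.80×10^8 s, so t/τ = 1.91.
ΔT(t) = ΔT_eq (1 − e^(−t/τ)) = 16.9 × (1 − e^−1.91) = 14.4 K.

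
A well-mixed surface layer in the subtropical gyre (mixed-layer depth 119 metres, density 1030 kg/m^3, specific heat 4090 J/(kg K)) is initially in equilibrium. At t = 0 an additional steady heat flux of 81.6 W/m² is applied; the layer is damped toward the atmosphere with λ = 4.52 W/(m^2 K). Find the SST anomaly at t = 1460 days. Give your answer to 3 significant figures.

Areal heat capacity C = ρ c_p D = 1030 × 4090 × 119 = 5.01×10^8 J/(m^2 K).
τ = C / λ = 5.01×10^8 / 4.52 = 1.11×10^8 s.
Equilibrium anomaly ΔT_eq = F / λ = 81.6 / 4.52 = 18.1 K.
t = 1460 days = 1.26×10^8 s, so t/τ = 1.14.
ΔT(t) = ΔT_eq (1 − e^(−t/τ)) = 18.1 × (1 − e^−1.14) = 12.3 K.

12.3 K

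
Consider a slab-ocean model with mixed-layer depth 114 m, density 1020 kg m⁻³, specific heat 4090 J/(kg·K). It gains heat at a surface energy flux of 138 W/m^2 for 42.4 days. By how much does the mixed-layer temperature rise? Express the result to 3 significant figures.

Areal heat capacity C = ρ c_p D = 1020 × 4090 × 114 = 4.76×10^8 J/(m^2 K).
Net heat input Q = F Δt = 138 × (42.4 days × 86400 s/day) = 5.06×10^8 J/m².
ΔT = Q / C = 5.06×10^8 / 4.76×10^8 = 1.06 K.

1.06 K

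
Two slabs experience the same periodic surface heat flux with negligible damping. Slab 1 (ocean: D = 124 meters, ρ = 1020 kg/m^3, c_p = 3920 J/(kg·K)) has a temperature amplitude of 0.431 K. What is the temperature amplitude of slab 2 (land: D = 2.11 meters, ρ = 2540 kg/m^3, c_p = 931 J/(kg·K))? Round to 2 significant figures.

C_ocean = 4.96×10^8 J/(m²·K); C_land = 4.99×10^6 J/(m²·K).
A ∝ 1/C ⇒ A_land = A_ocean × C_ocean/C_land = 0.431 × 99.4 = 42.8 K.

43 K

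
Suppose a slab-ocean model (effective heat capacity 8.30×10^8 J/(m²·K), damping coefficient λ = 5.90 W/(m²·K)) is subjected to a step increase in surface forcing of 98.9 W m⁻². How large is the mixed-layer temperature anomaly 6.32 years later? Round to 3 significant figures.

Areal heat capacity C = 8.30×10^8 J/(m²·K) (given).
τ = C / λ = 8.30×10^8 / 5.90 = 1.41×10^8 s.
Equilibrium anomaly ΔT_eq = F / λ = 98.9 / 5.90 = 16.8 K.
t = 6.32 years = 1.99×10^8 s, so t/τ = 1.42.
ΔT(t) = ΔT_eq (1 − e^(−t/τ)) = 16.8 × (1 − e^−1.42) = 12.7 K.

12.7 K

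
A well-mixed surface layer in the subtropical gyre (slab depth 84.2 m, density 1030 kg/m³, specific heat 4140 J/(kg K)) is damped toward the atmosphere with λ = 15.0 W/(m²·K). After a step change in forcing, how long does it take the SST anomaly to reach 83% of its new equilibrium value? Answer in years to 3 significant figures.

Areal heat capacity C = ρ c_p D = 1030 × 4140 × 84.2 = 3.59×10^8 J/(m^2 K).
τ = C / λ = 3.59×10^8 / 15.0 = 2.39×10^7 s.
Fraction reached: 1 − e^(−t/τ) = 0.83 ⇒ t = −τ ln(1 − 0.83) = τ × 1.77.
t = 4.24×10^7 s = 1.34 years.

1.34 years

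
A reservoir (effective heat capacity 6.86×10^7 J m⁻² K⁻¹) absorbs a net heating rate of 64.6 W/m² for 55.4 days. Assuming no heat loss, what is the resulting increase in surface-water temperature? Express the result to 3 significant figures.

4.51 K

Areal heat capacity C = 6.86×10^7 J m⁻² K⁻¹ (given).
Net heat input Q = F Δt = 64.6 × (55.4 days × 86400 s/day) = 3.09×10^8 J/m².
ΔT = Q / C = 3.09×10^8 / 6.86×10^7 = 4.51 K.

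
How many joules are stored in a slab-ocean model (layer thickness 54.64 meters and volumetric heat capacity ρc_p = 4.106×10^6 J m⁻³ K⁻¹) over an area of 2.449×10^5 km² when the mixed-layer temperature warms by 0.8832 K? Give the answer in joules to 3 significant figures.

4.85×10^19 J

Areal heat capacity C = ρc_p × D = 4.106×10^6 × 54.64 = 2.24×10^8 J/(m²·K).
Heat per unit area: q = C ΔT = 2.24×10^8 × 0.8832 = 1.98×10^8 J/m².
Total heat: Q = q × A = 1.98×10^8 × (2.449×10^5 × 10⁶ m²) = 4.85×10^19 J.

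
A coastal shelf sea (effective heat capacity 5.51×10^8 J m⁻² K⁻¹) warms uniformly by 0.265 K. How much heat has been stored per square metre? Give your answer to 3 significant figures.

Areal heat capacity C = 5.51×10^8 J m⁻² K⁻¹ (given).
ΔQ = C ΔT = 5.51×10^8 × 0.265 = 1.46×10^8 J/m².

1.46×10^8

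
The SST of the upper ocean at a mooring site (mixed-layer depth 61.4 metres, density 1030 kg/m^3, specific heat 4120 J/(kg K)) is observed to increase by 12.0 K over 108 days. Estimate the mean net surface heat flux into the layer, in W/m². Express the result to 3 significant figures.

335

Areal heat capacity C = ρ c_p D = 1030 × 4120 × 61.4 = 2.61×10^8 J/(m²·K).
Required heat per unit area: Q = C ΔT = 2.61×10^8 × 12.0 = 3.13×10^9 J/m².
Flux F = Q / Δt = 3.13×10^9 / 9.33×10^6 s = 335 W/m².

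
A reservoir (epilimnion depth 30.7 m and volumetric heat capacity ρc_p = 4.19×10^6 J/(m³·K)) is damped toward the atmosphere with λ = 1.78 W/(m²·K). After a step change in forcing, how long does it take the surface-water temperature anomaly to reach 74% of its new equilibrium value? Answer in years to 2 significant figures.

3.1 years

Areal heat capacity C = ρc_p × D = 4.19×10^6 × 30.7 = 1.29×10^8 J m⁻² K⁻¹.
τ = C / λ = 1.29×10^8 / 1.78 = 7.23×10^7 s.
Fraction reached: 1 − e^(−t/τ) = 0.74 ⇒ t = −τ ln(1 − 0.74) = τ × 1.35.
t = 9.73×10^7 s = 3.08 years.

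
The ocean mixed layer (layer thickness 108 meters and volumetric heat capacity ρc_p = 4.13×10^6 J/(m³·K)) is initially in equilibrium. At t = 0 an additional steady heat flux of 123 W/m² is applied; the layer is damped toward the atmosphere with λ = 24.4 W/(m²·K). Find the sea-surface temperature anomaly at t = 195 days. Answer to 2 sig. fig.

Areal heat capacity C = ρc_p × D = 4.13×10^6 × 108 = 4.46×10^8 J/(m²·K).
τ = C / λ = 4.46×10^8 / 24.4 = 1.83×10^7 s.
Equilibrium anomaly ΔT_eq = F / λ = 123 / 24.4 = 5.04 K.
t = 195 days = 1.68×10^7 s, so t/τ = 0.922.
ΔT(t) = ΔT_eq (1 − e^(−t/τ)) = 5.04 × (1 − e^−0.922) = 3.04 K.

3.0 K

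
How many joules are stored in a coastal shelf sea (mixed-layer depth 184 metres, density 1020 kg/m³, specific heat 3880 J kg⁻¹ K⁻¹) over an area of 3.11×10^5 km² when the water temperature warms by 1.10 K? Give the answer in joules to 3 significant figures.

Areal heat capacity C = ρ c_p D = 1020 × 3880 × 184 = 7.28×10^8 J/(m^2 K).
Heat per unit area: q = C ΔT = 7.28×10^8 × 1.10 = 8.01×10^8 J/m².
Total heat: Q = q × A = 8.01×10^8 × (3.11×10^5 × 10⁶ m²) = 2.49×10^20 J.

2.49×10^20 J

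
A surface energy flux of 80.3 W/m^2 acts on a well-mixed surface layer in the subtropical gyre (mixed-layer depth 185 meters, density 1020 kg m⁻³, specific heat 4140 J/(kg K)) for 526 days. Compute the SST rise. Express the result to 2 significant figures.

Areal heat capacity C = ρ c_p D = 1020 × 4140 × 185 = 7.81×10^8 J m⁻² K⁻¹.
Net heat input Q = F Δt = 80.3 × (526 days × 86400 s/day) = 3.65×10^9 J/m².
ΔT = Q / C = 3.65×10^9 / 7.81×10^8 = 4.67 K.

4.7 K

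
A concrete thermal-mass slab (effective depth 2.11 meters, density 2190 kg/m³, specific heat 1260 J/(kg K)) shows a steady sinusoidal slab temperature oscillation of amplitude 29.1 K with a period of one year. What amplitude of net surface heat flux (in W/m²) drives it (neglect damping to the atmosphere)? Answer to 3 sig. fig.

33.8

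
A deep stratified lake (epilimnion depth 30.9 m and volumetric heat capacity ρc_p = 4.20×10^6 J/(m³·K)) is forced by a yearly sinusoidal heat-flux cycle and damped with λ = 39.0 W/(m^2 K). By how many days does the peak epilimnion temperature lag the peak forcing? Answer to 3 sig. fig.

34.0 days

Areal heat capacity C = ρc_p × D = 4.20×10^6 × 30.9 = 1.30×10^8 J/(m^2 K).
ω = 2π / 3.15×10^7 s = 1.99×10^-7 s⁻¹.
Phase lag φ = arctan(Cω/λ) = arctan(25.9/39.0) = 0.585 rad.
Time lag = φ / ω = 0.585 / 1.99×10^-7 = 2.94×10^6 s = 34.0 days.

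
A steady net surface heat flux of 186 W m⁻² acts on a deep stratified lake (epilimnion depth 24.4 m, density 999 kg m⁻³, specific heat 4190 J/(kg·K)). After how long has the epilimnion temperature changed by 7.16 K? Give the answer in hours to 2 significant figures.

Areal heat capacity C = ρ c_p D = 999 × 4190 × 24.4 = 1.02×10^8 J/(m^2 K).
Time required: Δt = C ΔT / F = 1.02×10^8 × 7.16 / 186 = 3.93×10^6 s.
In hours: 3.93×10^6 s / (3600 s/hour) = 1090 hours.

1100 hours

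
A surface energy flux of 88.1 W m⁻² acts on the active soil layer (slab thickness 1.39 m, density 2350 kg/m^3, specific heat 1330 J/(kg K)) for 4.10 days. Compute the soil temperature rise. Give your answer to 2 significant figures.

Areal heat capacity C = ρ c_p D = 2350 × 1330 × 1.39 = 4.34×10^6 J/(m²·K).
Net heat input Q = F Δt = 88.1 × (4.10 days × 86400 s/day) = 3.12×10^7 J/m².
ΔT = Q / C = 3.12×10^7 / 4.34×10^6 = 7.18 K.

7.2 K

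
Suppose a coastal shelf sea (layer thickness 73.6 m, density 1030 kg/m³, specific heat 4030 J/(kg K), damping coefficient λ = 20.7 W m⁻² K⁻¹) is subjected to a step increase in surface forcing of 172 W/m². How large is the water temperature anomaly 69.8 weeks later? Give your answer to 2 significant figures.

7.8 K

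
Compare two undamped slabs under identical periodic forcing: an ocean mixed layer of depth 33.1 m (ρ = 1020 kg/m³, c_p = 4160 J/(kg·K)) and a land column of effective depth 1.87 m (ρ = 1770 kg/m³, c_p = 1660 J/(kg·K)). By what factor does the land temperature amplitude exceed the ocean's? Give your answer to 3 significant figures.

25.6

C_ocean = 1020 × 4160 × 33.1 = 1.40×10^8 J/(m²·K).
C_land = 1770 × 1660 × 1.87 = 5.49×10^6 J/(m²·K).
Undamped amplitude ∝ 1/C, so A_land/A_ocean = C_ocean/C_land = 25.6.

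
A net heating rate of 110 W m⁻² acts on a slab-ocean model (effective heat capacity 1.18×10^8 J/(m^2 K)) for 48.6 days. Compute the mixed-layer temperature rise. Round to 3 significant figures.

Areal heat capacity C = 1.18×10^8 J/(m^2 K) (given).
Net heat input Q = F Δt = 110 × (48.6 days × 86400 s/day) = 4.62×10^8 J/m².
ΔT = Q / C = 4.62×10^8 / 1.18×10^8 = 3.91 K.

3.91 K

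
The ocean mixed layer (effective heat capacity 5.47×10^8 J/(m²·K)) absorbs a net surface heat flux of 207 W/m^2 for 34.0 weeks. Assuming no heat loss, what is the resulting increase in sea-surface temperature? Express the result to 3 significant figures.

7.78 K

Areal heat capacity C = 5.47×10^8 J/(m²·K) (given).
Net heat input Q = F Δt = 207 × (34.0 weeks × 6.048×10^5 s/week) = 4.26×10^9 J/m².
ΔT = Q / C = 4.26×10^9 / 5.47×10^8 = 7.78 K.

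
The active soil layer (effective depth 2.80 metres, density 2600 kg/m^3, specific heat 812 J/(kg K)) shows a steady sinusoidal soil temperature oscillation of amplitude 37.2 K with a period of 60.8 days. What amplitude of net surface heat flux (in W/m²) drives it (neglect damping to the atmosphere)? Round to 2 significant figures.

Areal heat capacity C = ρ c_p D = 2600 × 812 × 2.80 = 5.91×10^6 J m⁻² K⁻¹.
ω = 2π / 5.25×10^6 s = 1.20×10^-6 s⁻¹.
Cω = 5.91×10^6 × 1.20×10^-6 = 7.07 W/(m²·K).
F₀ = A × Cω = 37.2 × 7.07 = 263 W/m².

260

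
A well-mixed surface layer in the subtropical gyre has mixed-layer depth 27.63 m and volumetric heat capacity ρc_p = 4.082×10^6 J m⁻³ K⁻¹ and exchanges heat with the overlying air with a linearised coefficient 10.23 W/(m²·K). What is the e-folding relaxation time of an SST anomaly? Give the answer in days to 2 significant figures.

130 days

Areal heat capacity C = ρc_p × D = 4.082×10^6 × 27.63 = 1.13×10^8 J/(m^2 K).
Relaxation time τ = C / λ = 1.13×10^8 / 10.23 = 1.10×10^7 s.
In days: 1.10×10^7 s / (86400 s/day) = 128 days.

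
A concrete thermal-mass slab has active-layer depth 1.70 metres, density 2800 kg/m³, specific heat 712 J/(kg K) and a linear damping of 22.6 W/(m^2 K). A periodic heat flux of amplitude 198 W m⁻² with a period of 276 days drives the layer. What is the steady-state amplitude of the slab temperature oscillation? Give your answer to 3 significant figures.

8.75 K

Areal heat capacity C = ρ c_p D = 2800 × 712 × 1.70 = 3.39×10^6 J/(m²·K).
Angular frequency ω = 2π / T = 2π / 2.38×10^7 s = 2.63×10^-7 s⁻¹.
√((Cω)² + λ²) = √((0.893)² + 22.6²) = 22.6 W/(m²·K).
Amplitude A = F₀ / √((Cω)²+λ²) = 198 / 22.6 = 8.75 K.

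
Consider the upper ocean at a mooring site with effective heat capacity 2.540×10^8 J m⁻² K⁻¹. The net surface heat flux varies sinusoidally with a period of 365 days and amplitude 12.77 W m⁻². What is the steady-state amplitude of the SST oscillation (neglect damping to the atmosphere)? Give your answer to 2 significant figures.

Areal heat capacity C = 2.540×10^8 J m⁻² K⁻¹ (given).
Angular frequency ω = 2π / T = 2π / 3.15×10^7 s = 1.99×10^-7 s⁻¹.
Cω = 2.54×10^8 × 1.99×10^-7 = 50.6 W/(m²·K).
Amplitude A = F₀ / (Cω) = 12.77 / 50.6 = 0.252 K.

0.25 K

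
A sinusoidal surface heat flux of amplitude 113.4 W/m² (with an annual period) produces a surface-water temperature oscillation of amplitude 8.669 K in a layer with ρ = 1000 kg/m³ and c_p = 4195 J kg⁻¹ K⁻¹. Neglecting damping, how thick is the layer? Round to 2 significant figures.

16 m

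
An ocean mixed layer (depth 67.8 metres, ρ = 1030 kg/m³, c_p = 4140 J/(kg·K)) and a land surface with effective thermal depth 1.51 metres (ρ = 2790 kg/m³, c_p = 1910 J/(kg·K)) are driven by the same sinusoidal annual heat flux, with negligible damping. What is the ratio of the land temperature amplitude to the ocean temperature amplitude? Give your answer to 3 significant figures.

C_ocean = 1030 × 4140 × 67.8 = 2.89×10^8 J/(m²·K).
C_land = 2790 × 1910 × 1.51 = 8.05×10^6 J/(m²·K).
Undamped amplitude ∝ 1/C, so A_land/A_ocean = C_ocean/C_land = 35.9.

35.9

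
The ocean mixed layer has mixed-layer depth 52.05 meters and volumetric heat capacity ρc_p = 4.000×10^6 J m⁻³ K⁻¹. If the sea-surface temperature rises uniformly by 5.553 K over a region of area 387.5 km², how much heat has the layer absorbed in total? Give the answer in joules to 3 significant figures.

4.48×10^17 J

Areal heat capacity C = ρc_p × D = 4.000×10^6 × 52.05 = 2.08×10^8 J/(m^2 K).
Heat per unit area: q = C ΔT = 2.08×10^8 × 5.553 = 1.16×10^9 J/m².
Total heat: Q = q × A = 1.16×10^9 × (387.5 × 10⁶ m²) = 4.48×10^17 J.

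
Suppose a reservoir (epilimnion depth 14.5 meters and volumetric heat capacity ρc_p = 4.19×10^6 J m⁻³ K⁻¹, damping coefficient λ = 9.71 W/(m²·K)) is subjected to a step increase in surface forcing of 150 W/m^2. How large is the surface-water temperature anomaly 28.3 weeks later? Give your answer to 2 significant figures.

Areal heat capacity C = ρc_p × D = 4.19×10^6 × 14.5 = 6.08×10^7 J/(m^2 K).
τ = C / λ = 6.08×10^7 / 9.71 = 6.26×10^6 s.
Equilibrium anomaly ΔT_eq = F / λ = 150 / 9.71 = 15.4 K.
t = 28.3 weeks = 1.71×10^7 s, so t/τ = 2.74.
ΔT(t) = ΔT_eq (1 − e^(−t/τ)) = 15.4 × (1 − e^−2.74) = 14.4 K.

14 K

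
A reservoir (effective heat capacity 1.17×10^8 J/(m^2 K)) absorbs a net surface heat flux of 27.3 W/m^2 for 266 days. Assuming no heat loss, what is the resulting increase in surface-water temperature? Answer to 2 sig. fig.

Areal heat capacity C = 1.17×10^8 J/(m^2 K) (given).
Net heat input Q = F Δt = 27.3 × (266 days × 86400 s/day) = 6.27×10^8 J/m².
ΔT = Q / C = 6.27×10^8 / 1.17×10^8 = 5.36 K.

5.4 K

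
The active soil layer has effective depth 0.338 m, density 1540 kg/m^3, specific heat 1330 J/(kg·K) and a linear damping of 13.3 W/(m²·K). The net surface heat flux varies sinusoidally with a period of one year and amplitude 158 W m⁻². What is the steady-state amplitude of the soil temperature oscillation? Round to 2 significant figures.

12 K

Areal heat capacity C = ρ c_p D = 1540 × 1330 × 0.338 = 6.92×10^5 J/(m²·K).
Angular frequency ω = 2π / T = 2π / 3.15×10^7 s = 1.99×10^-7 s⁻¹.
√((Cω)² + λ²) = √((0.138)² + 13.3²) = 13.3 W/(m²·K).
Amplitude A = F₀ / √((Cω)²+λ²) = 158 / 13.3 = 11.9 K.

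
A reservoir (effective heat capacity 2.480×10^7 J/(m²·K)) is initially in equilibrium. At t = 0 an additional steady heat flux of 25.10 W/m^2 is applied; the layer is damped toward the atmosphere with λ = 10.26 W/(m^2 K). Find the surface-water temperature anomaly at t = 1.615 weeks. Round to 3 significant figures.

Areal heat capacity C = 2.480×10^7 J/(m²·K) (given).
τ = C / λ = 2.48×10^7 / 10.26 = 2.42×10^6 s.
Equilibrium anomaly ΔT_eq = F / λ = 25.10 / 10.26 = 2.45 K.
t = 1.615 weeks = 9.77×10^5 s, so t/τ = 0.404.
ΔT(t) = ΔT_eq (1 − e^(−t/τ)) = 2.45 × (1 − e^−0.404) = 0.813 K.

0.813 K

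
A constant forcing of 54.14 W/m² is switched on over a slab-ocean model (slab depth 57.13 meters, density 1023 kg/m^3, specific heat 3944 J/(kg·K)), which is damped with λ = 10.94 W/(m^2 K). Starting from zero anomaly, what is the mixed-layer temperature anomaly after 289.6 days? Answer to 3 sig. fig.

Areal heat capacity C = ρ c_p D = 1023 × 3944 × 57.13 = 2.31×10^8 J/(m²·K).
τ = C / λ = 2.31×10^8 / 10.94 = 2.11×10^7 s.
Equilibrium anomaly ΔT_eq = F / λ = 54.14 / 10.94 = 4.95 K.
t = 289.6 days = 2.50×10^7 s, so t/τ = 1.19.
ΔT(t) = ΔT_eq (1 − e^(−t/τ)) = 4.95 × (1 − e^−1.19) = 3.44 K.

3.44 K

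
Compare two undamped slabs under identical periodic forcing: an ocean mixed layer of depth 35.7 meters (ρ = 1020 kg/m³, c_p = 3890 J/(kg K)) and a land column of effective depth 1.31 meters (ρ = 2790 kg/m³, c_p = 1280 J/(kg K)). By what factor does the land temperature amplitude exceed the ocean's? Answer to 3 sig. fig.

C_ocean = 1020 × 3890 × 35.7 = 1.42×10^8 J/(m²·K).
C_land = 2790 × 1280 × 1.31 = 4.68×10^6 J/(m²·K).
Undamped amplitude ∝ 1/C, so A_land/A_ocean = C_ocean/C_land = 30.3.

30.3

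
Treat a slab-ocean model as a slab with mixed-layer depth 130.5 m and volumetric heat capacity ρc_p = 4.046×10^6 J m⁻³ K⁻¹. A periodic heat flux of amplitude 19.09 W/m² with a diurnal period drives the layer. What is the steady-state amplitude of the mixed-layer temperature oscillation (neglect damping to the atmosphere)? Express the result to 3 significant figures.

Areal heat capacity C = ρc_p × D = 4.046×10^6 × 130.5 = 5.28×10^8 J/(m^2 K).
Angular frequency ω = 2π / T = 2π / 86400 s = 7.27×10^-5 s⁻¹.
Cω = 5.28×10^8 × 7.27×10^-5 = 38400 W/(m²·K).
Amplitude A = F₀ / (Cω) = 19.09 / 38400 = 4.97×10^-4 K.

4.97×10^-4 K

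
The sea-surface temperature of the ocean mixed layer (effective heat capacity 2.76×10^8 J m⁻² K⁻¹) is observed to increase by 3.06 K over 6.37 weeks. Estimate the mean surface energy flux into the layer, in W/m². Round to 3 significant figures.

Areal heat capacity C = 2.76×10^8 J m⁻² K⁻¹ (given).
Required heat per unit area: Q = C ΔT = 2.76×10^8 × 3.06 = 8.45×10^8 J/m².
Flux F = Q / Δt = 8.45×10^8 / 3.85×10^6 s = 219 W/m².

219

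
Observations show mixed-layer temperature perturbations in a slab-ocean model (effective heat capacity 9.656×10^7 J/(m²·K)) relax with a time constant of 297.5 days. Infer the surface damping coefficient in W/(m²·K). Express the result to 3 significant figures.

3.76

Areal heat capacity C = 9.656×10^7 J/(m²·K) (given).
τ = 297.5 days = 2.57×10^7 s.
λ = C / τ = 9.66×10^7 / 2.57×10^7 = 3.76 W/(m²·K).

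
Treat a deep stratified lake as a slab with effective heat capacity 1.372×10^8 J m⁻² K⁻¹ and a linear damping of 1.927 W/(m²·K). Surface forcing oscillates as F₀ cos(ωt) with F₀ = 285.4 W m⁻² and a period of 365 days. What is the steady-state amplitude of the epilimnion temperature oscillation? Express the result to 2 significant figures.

Areal heat capacity C = 1.372×10^8 J m⁻² K⁻¹ (given).
Angular frequency ω = 2π / T = 2π / 3.15×10^7 s = 1.99×10^-7 s⁻¹.
√((Cω)² + λ²) = √((27.3)² + 1.927²) = 27.4 W/(m²·K).
Amplitude A = F₀ / √((Cω)²+λ²) = 285.4 / 27.4 = 10.4 K.

10 K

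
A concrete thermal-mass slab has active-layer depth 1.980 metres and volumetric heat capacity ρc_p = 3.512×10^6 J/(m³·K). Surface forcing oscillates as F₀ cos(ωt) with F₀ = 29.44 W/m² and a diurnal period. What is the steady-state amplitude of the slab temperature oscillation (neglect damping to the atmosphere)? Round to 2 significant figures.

Areal heat capacity C = ρc_p × D = 3.512×10^6 × 1.980 = 6.95×10^6 J/(m^2 K).
Angular frequency ω = 2π / T = 2π / 86400 s = 7.27×10^-5 s⁻¹.
Cω = 6.95×10^6 × 7.27×10^-5 = 506 W/(m²·K).
Amplitude A = F₀ / (Cω) = 29.44 / 506 = 0.0582 K.

0.058 K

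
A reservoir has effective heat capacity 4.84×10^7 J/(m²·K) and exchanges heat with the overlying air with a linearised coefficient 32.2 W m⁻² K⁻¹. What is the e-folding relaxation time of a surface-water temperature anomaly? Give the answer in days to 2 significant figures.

17 days

Areal heat capacity C = 4.84×10^7 J/(m²·K) (given).
Relaxation time τ = C / λ = 4.84×10^7 / 32.2 = 1.50×10^6 s.
In days: 1.50×10^6 s / (86400 s/day) = 17.4 days.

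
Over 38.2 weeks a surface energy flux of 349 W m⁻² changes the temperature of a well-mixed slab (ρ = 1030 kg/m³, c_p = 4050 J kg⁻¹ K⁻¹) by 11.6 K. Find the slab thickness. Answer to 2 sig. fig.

Heat input Q = F Δt = 349 × 2.31×10^7 s = 8.06×10^9 J/m².
Required areal heat capacity C = Q / ΔT = 6.95×10^8 J/(m²·K).
Depth D = C / (ρ c_p) = 6.95×10^8 / (1030 × 4050) = 167 m.

170 m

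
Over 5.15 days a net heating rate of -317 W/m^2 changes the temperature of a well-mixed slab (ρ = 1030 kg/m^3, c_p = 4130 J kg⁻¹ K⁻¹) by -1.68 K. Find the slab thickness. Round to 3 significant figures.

19.7 m

Heat input Q = F Δt = -317 × 4.45×10^5 s = -1.41×10^8 J/m².
Required areal heat capacity C = Q / ΔT = 8.40×10^7 J/(m²·K).
Depth D = C / (ρ c_p) = 8.40×10^7 / (1030 × 4130) = 19.7 m.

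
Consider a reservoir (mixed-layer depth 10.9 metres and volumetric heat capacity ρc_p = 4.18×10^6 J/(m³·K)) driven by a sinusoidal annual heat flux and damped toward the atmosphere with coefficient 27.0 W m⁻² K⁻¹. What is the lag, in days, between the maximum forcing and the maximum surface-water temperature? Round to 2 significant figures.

Areal heat capacity C = ρc_p × D = 4.18×10^6 × 10.9 = 4.56×10^7 J/(m^2 K).
ω = 2π / 3.15×10^7 s = 1.99×10^-7 s⁻¹.
Phase lag φ = arctan(Cω/λ) = arctan(9.08/27.0) = 0.324 rad.
Time lag = φ / ω = 0.324 / 1.99×10^-7 = 1.63×10^6 s = 18.8 days.

19 days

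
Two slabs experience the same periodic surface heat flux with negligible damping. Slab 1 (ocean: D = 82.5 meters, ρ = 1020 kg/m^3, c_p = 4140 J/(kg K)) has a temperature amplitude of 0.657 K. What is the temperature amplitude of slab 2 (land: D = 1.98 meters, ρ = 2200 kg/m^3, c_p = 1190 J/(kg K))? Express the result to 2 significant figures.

44 K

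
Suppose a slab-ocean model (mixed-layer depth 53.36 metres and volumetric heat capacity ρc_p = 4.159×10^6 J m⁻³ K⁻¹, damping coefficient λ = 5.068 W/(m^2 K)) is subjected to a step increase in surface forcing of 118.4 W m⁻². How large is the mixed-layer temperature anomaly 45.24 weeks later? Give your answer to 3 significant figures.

10.9 K

Areal heat capacity C = ρc_p × D = 4.159×10^6 × 53.36 = 2.22×10^8 J/(m²·K).
τ = C / λ = 2.22×10^8 / 5.068 = 4.38×10^7 s.
Equilibrium anomaly ΔT_eq = F / λ = 118.4 / 5.068 = 23.4 K.
t = 45.24 weeks = 2.74×10^7 s, so t/τ = 0.625.
ΔT(t) = ΔT_eq (1 − e^(−t/τ)) = 23.4 × (1 − e^−0.625) = 10.9 K.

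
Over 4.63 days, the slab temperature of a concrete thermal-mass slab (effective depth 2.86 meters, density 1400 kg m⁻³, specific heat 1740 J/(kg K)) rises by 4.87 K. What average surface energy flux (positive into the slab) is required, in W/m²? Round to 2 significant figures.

85

Areal heat capacity C = ρ c_p D = 1400 × 1740 × 2.86 = 6.97×10^6 J/(m^2 K).
Required heat per unit area: Q = C ΔT = 6.97×10^6 × 4.87 = 3.39×10^7 J/m².
Flux F = Q / Δt = 3.39×10^7 / 4.00×10^5 s = 84.8 W/m².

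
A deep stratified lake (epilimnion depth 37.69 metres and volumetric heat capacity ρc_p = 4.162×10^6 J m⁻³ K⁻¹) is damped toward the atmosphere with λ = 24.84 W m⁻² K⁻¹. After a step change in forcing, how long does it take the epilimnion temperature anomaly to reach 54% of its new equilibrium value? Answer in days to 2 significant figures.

57 days

Areal heat capacity C = ρc_p × D = 4.162×10^6 × 37.69 = 1.57×10^8 J/(m^2 K).
τ = C / λ = 1.57×10^8 / 24.84 = 6.32×10^6 s.
Fraction reached: 1 − e^(−t/τ) = 0.54 ⇒ t = −τ ln(1 − 0.54) = τ × 0.777.
t = 4.90×10^6 s = 56.8 days.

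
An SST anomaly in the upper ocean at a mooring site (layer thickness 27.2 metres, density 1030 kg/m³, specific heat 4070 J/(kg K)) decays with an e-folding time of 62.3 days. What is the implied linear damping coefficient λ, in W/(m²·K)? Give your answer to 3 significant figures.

Areal heat capacity C = ρ c_p D = 1030 × 4070 × 27.2 = 1.14×10^8 J/(m²·K).
τ = 62.3 days = 5.38×10^6 s.
λ = C / τ = 1.14×10^8 / 5.38×10^6 = 21.2 W/(m²·K).

21.2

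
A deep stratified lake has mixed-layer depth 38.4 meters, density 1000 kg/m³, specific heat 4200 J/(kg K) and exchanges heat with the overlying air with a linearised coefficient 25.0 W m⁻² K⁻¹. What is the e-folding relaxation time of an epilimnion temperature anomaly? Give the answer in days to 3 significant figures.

Areal heat capacity C = ρ c_p D = 1000 × 4200 × 38.4 = 1.61×10^8 J m⁻² K⁻¹.
Relaxation time τ = C / λ = 1.61×10^8 / 25.0 = 6.45×10^6 s.
In days: 6.45×10^6 s / (86400 s/day) = 74.7 days.

74.7 days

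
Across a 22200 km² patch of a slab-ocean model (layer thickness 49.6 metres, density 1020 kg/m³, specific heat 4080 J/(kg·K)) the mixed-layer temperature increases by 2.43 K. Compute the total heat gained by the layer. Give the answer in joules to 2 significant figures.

Areal heat capacity C = ρ c_p D = 1020 × 4080 × 49.6 = 2.06×10^8 J/(m²·K).
Heat per unit area: q = C ΔT = 2.06×10^8 × 2.43 = 5.02×10^8 J/m².
Total heat: Q = q × A = 5.02×10^8 × (22200 × 10⁶ m²) = 1.11×10^19 J.

1.1×10^19 J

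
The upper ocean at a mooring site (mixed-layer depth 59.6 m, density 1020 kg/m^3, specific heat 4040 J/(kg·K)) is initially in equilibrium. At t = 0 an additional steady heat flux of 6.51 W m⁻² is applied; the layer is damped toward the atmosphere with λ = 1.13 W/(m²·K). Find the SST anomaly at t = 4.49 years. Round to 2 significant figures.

2.8 K

Areal heat capacity C = ρ c_p D = 1020 × 4040 × 59.6 = 2.46×10^8 J/(m²·K).
τ = C / λ = 2.46×10^8 / 1.13 = 2.17×10^8 s.
Equilibrium anomaly ΔT_eq = F / λ = 6.51 / 1.13 = 5.76 K.
t = 4.49 years = 1.42×10^8 s, so t/τ = 0.652.
ΔT(t) = ΔT_eq (1 − e^(−t/τ)) = 5.76 × (1 − e^−0.652) = 2.76 K.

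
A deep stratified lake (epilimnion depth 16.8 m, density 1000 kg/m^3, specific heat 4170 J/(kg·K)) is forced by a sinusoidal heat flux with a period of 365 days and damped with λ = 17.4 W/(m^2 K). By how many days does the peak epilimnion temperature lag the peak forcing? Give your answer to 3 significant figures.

Areal heat capacity C = ρ c_p D = 1000 × 4170 × 16.8 = 7.01×10^7 J/(m²·K).
ω = 2π / 3.15×10^7 s = 1.99×10^-7 s⁻¹.
Phase lag φ = arctan(Cω/λ) = arctan(14.0/17.4) = 0.676 rad.
Time lag = φ / ω = 0.676 / 1.99×10^-7 = 3.39×10^6 s = 39.3 days.

39.3 days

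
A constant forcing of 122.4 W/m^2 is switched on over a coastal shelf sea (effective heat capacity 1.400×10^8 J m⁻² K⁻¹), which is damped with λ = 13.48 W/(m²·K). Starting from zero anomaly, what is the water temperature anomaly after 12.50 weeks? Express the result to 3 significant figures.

4.70 K

Areal heat capacity C = 1.400×10^8 J m⁻² K⁻¹ (given).
τ = C / λ = 1.40×10^8 / 13.48 = 1.04×10^7 s.
Equilibrium anomaly ΔT_eq = F / λ = 122.4 / 13.48 = 9.08 K.
t = 12.50 weeks = 7.56×10^6 s, so t/τ = 0.728.
ΔT(t) = ΔT_eq (1 − e^(−t/τ)) = 9.08 × (1 − e^−0.728) = 4.70 K.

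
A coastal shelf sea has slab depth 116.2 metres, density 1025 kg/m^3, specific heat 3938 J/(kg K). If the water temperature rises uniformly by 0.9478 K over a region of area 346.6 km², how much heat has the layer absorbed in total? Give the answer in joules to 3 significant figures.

Areal heat capacity C = ρ c_p D = 1025 × 3938 × 116.2 = 4.69×10^8 J/(m^2 K).
Heat per unit area: q = C ΔT = 4.69×10^8 × 0.9478 = 4.45×10^8 J/m².
Total heat: Q = q × A = 4.45×10^8 × (346.6 × 10⁶ m²) = 1.54×10^17 J.

1.54×10^17 J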